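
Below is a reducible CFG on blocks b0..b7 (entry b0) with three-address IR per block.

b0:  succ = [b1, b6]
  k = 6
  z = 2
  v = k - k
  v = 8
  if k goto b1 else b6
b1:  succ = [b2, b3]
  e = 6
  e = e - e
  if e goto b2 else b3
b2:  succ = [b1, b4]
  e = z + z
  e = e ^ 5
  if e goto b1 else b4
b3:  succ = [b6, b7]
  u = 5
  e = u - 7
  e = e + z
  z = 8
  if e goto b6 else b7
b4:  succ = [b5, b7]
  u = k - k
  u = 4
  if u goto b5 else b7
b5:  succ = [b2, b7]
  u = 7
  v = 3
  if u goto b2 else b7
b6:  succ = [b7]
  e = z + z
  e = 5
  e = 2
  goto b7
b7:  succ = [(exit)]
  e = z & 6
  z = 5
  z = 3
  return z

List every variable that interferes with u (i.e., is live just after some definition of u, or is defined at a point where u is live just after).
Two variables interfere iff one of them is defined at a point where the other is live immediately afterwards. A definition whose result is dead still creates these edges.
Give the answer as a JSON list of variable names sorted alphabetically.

Answer: ["k", "v", "z"]

Working:
Block summaries:
  b0: {k,v,z} / ∅
  b1: {e} / ∅
  b2: {e} / {z}
  b3: {e,u,z} / {z}
  b4: {u} / {k}
  b5: {u,v} / ∅
  b6: {e} / {z}
  b7: {e,z} / {z}

Backward fixpoint:
  live b0: ∅→{k,z}
  live b1: {k,z}→{k,z}
  live b2: {k,z}→{k,z}
  live b3: {z}→{z}
  live b4: {k,z}→{k,z}
  live b5: {k,z}→{k,z}
  live b6: {z}→{z}
  live b7: {z}→∅

Interfere edges:
  e↔{k,z}
  k↔{e,u,v,z}
  u↔{k,v,z}
  v↔{k,u,z}
  z↔{e,k,u,v}

N(u) = ["k", "v", "z"]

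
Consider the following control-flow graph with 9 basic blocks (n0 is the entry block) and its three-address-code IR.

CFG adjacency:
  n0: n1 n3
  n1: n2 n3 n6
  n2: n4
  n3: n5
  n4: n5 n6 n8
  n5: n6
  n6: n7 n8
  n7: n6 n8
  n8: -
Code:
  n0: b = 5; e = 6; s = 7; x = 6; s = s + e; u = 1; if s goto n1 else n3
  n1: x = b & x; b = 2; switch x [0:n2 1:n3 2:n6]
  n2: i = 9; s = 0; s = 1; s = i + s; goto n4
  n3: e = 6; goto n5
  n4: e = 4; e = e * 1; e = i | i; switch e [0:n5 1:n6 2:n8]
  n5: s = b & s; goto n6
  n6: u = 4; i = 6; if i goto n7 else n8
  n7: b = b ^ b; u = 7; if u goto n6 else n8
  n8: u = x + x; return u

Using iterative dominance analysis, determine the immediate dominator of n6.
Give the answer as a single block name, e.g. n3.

Answer: n0

Analysis:
idom tree: n1←n0 n2←n1 n3←n0 n4←n2 n5←n0 n6←n0 n7←n6 n8←n0
Dom at joins:
  n3: preds {n0,n1}: {n0} ∩ {n0,n1} = {n0}; idom=n0
  n5: preds {n3,n4}: {n0,n3} ∩ {n0,n1,n2,n4} = {n0}; idom=n0
  n6: preds {n1,n4,n5,n7}: {n0,n1} ∩ {n0,n1,n2,n4} ∩ {n0,n5} ∩ {n0,n6,n7} = {n0}; idom=n0
  n8: preds {n4,n6,n7}: {n0,n1,n2,n4} ∩ {n0,n6} ∩ {n0,n6,n7} = {n0}; idom=n0

idom(n6) = n0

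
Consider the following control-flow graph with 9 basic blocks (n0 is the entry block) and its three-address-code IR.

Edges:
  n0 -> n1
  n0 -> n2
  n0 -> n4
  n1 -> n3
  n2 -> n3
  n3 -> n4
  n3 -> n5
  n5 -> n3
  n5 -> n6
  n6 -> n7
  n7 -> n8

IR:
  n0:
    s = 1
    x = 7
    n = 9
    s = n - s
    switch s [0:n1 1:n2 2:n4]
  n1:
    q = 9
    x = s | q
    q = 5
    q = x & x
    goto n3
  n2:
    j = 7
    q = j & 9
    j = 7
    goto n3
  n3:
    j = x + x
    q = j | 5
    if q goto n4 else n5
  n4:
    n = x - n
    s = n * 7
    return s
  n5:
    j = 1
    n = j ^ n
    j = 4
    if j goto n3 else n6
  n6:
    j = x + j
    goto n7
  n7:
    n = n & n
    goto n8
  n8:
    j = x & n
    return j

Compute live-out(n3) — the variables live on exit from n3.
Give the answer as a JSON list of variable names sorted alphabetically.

Block summaries:
  n0: def={n,s,x} ue=∅
  n1: def={q,x} ue={s}
  n2: def={j,q} ue=∅
  n3: def={j,q} ue={x}
  n4: def={n,s} ue={n,x}
  n5: def={j,n} ue={n}
  n6: def={j} ue={j,x}
  n7: def={n} ue={n}
  n8: def={j} ue={n,x}

Liveness:
  n0: in=∅ out={n,s,x}
  n1: in={n,s} out={n,x}
  n2: in={n,x} out={n,x}
  n3: in={n,x} out={n,x}
  n4: in={n,x} out=∅
  n5: in={n,x} out={j,n,x}
  n6: in={j,n,x} out={n,x}
  n7: in={n,x} out={n,x}
  n8: in={n,x} out=∅

live-out(n3) = ["n", "x"]

Answer: ["n", "x"]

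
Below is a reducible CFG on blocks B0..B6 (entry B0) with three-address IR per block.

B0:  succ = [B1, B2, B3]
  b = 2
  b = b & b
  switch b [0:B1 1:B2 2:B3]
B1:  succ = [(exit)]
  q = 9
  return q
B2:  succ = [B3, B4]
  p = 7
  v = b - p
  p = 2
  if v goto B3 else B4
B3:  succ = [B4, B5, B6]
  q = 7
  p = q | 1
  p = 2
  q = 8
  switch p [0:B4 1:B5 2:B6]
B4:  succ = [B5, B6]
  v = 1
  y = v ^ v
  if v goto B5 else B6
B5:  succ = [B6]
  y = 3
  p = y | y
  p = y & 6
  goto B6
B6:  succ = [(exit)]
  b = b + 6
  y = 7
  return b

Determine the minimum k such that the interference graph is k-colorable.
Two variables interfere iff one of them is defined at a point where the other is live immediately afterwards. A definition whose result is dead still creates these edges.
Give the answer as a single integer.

Answer: 4

Analysis:
Per-block:
  B0: def={b} ue=∅
  B1: def={q} ue=∅
  B2: def={p,v} ue={b}
  B3: def={p,q} ue=∅
  B4: def={v,y} ue=∅
  B5: def={p,y} ue=∅
  B6: def={b,y} ue={b}

Backward fixpoint:
  live B0: ∅→{b}
  live B1: ∅→∅
  live B2: {b}→{b}
  live B3: {b}→{b}
  live B4: {b}→{b}
  live B5: {b}→{b}
  live B6: {b}→∅

Conflict graph:
  b↔{p,q,v,y}
  p↔{b,q,v,y}
  q↔{b,p}
  v↔{b,p,y}
  y↔{b,p,v}

Chromatic number:
  clique {b,p,v,y} ⇒ need ≥ 4
  4-colouring: R0={b}  R1={p}  R2={q,v}  R3={y}
  χ = 4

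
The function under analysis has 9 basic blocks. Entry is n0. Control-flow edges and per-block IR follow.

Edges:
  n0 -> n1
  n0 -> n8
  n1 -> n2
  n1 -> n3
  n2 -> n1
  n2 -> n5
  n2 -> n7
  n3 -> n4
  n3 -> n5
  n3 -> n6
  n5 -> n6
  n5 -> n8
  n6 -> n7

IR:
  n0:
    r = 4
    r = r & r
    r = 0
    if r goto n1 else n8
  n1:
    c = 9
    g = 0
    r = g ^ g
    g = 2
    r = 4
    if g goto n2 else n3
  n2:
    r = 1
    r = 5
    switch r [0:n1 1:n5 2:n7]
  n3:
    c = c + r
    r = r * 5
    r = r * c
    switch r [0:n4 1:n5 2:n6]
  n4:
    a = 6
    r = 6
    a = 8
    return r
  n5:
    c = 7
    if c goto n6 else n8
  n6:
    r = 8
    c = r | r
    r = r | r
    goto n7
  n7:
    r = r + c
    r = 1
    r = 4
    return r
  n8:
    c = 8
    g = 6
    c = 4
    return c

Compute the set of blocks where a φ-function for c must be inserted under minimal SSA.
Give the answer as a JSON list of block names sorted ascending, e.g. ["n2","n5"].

idom tree: n1←n0 n2←n1 n3←n1 n4←n3 n5←n1 n6←n1 n7←n1 n8←n0
Join-block Dom:
  n1: preds {n0,n2}: {n0} ∩ {n0,n1,n2} = {n0}; idom=n0
  n5: preds {n2,n3}: {n0,n1,n2} ∩ {n0,n1,n3} = {n0,n1}; idom=n1
  n6: preds {n3,n5}: {n0,n1,n3} ∩ {n0,n1,n5} = {n0,n1}; idom=n1
  n7: preds {n2,n6}: {n0,n1,n2} ∩ {n0,n1,n6} = {n0,n1}; idom=n1
  n8: preds {n0,n5}: {n0} ∩ {n0,n1,n5} = {n0}; idom=n0

Frontier:
  join n1 pred n0: · stop@n0
  join n1 pred n2: n2→n1 stop@n0
  join n5 pred n2: n2 stop@n1
  join n5 pred n3: n3 stop@n1
  join n6 pred n3: n3 stop@n1
  join n6 pred n5: n5 stop@n1
  join n7 pred n2: n2 stop@n1
  join n7 pred n6: n6 stop@n1
  join n8 pred n0: · stop@n0
  join n8 pred n5: n5→n1 stop@n0
  n0: DF=∅
  n1: DF={n1,n8}
  n2: DF={n1,n5,n7}
  n3: DF={n5,n6}
  n4: DF=∅
  n5: DF={n6,n8}
  n6: DF={n7}
  n7: DF=∅
  n8: DF=∅

φ for c: defs {n1,n3,n5,n6,n8}
  DF⁺ = {n1,n5,n6,n7,n8}

Answer: ["n1", "n5", "n6", "n7", "n8"]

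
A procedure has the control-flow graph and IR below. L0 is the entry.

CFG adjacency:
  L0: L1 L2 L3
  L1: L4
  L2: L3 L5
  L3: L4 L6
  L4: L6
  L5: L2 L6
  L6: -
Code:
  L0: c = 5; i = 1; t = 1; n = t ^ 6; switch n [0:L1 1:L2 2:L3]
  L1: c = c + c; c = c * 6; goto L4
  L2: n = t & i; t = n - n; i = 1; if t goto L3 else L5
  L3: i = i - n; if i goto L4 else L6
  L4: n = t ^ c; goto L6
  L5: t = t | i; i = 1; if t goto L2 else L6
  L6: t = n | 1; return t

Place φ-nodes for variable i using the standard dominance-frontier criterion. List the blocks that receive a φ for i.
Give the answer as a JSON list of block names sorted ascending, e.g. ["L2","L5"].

Answer: ["L2", "L3", "L4", "L6"]

Analysis:
idom tree: L1←L0 L2←L0 L3←L0 L4←L0 L5←L2 L6←L0
Dom∩ at merges:
  L2: preds {L0,L5}: {L0} ∩ {L0,L2,L5} = {L0}; idom=L0
  L3: preds {L0,L2}: {L0} ∩ {L0,L2} = {L0}; idom=L0
  L4: preds {L1,L3}: {L0,L1} ∩ {L0,L3} = {L0}; idom=L0
  L6: preds {L3,L4,L5}: {L0,L3} ∩ {L0,L4} ∩ {L0,L2,L5} = {L0}; idom=L0

Frontier:
  join L2 pred L0: · stop@L0
  join L2 pred L5: L5→L2 stop@L0
  join L3 pred L0: · stop@L0
  join L3 pred L2: L2 stop@L0
  join L4 pred L1: L1 stop@L0
  join L4 pred L3: L3 stop@L0
  join L6 pred L3: L3 stop@L0
  join L6 pred L4: L4 stop@L0
  join L6 pred L5: L5→L2 stop@L0
  L0: DF=∅
  L1: DF={L4}
  L2: DF={L2,L3,L6}
  L3: DF={L4,L6}
  L4: DF={L6}
  L5: DF={L2,L6}
  L6: DF=∅

φ for i: defs {L0,L2,L3,L5}
  DF⁺ = {L2,L3,L4,L6}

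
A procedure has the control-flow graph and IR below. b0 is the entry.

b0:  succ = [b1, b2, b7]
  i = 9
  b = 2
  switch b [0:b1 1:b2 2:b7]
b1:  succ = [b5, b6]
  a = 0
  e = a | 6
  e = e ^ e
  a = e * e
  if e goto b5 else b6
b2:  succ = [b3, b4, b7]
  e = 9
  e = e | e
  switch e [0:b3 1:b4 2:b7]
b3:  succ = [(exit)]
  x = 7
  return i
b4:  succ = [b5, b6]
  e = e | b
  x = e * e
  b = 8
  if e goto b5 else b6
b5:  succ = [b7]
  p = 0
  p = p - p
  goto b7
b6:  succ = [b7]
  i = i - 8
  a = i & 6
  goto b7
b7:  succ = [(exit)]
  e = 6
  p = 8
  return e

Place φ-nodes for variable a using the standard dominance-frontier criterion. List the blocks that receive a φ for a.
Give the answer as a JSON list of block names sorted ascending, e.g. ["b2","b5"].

Answer: ["b5", "b6", "b7"]

Working:
idom tree: b1←b0 b2←b0 b3←b2 b4←b2 b5←b0 b6←b0 b7←b0
Dom at joins:
  b5: preds {b1,b4}: {b0,b1} ∩ {b0,b2,b4} = {b0}; idom=b0
  b6: preds {b1,b4}: {b0,b1} ∩ {b0,b2,b4} = {b0}; idom=b0
  b7: preds {b0,b2,b5,b6}: {b0} ∩ {b0,b2} ∩ {b0,b5} ∩ {b0,b6} = {b0}; idom=b0

DF walk-up:
  join b5 pred b1: b1 stop@b0
  join b5 pred b4: b4→b2 stop@b0
  join b6 pred b1: b1 stop@b0
  join b6 pred b4: b4→b2 stop@b0
  join b7 pred b0: · stop@b0
  join b7 pred b2: b2 stop@b0
  join b7 pred b5: b5 stop@b0
  join b7 pred b6: b6 stop@b0
  b0: DF=∅
  b1: DF={b5,b6}
  b2: DF={b5,b6,b7}
  b3: DF=∅
  b4: DF={b5,b6}
  b5: DF={b7}
  b6: DF={b7}
  b7: DF=∅

φ for a: defs {b1,b6}
  DF⁺ = {b5,b6,b7}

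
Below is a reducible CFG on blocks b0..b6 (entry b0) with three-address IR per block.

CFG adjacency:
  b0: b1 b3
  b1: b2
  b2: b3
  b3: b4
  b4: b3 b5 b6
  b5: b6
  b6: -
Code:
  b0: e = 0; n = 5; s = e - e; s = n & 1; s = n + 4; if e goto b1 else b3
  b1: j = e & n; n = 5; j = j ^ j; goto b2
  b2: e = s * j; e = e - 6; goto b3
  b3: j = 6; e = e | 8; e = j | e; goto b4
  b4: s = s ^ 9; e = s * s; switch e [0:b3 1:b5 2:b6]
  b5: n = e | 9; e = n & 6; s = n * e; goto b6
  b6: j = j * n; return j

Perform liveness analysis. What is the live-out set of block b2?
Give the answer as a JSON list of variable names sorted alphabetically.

Per-block:
  b0 def {e,n,s} use ∅
  b1 def {j,n} use {e,n}
  b2 def {e} use {j,s}
  b3 def {e,j} use {e}
  b4 def {e,s} use {s}
  b5 def {e,n,s} use {e}
  b6 def {j} use {j,n}

Live sets:
  b0 li=∅ lo={e,n,s}
  b1 li={e,n,s} lo={j,n,s}
  b2 li={j,n,s} lo={e,n,s}
  b3 li={e,n,s} lo={j,n,s}
  b4 li={j,n,s} lo={e,j,n,s}
  b5 li={e,j} lo={j,n}
  b6 li={j,n} lo=∅

live-out(b2) = ["e", "n", "s"]

Answer: ["e", "n", "s"]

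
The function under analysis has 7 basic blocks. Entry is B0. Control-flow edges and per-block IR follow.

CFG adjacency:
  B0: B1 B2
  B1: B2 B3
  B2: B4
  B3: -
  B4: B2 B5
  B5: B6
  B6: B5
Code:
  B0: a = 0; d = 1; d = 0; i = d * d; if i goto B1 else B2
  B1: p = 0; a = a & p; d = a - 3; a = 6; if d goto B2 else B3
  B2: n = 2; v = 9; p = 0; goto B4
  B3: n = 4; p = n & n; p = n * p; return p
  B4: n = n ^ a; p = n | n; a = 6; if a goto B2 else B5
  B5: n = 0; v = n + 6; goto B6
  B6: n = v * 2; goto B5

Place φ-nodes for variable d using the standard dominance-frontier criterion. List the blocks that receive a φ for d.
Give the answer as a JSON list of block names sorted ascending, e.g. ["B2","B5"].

idom tree: B1←B0 B2←B0 B3←B1 B4←B2 B5←B4 B6←B5
Dom∩ at merges:
  B2: preds {B0,B1,B4}: {B0} ∩ {B0,B1} ∩ {B0,B2,B4} = {B0}; idom=B0
  B5: preds {B4,B6}: {B0,B2,B4} ∩ {B0,B2,B4,B5,B6} = {B0,B2,B4}; idom=B4

Frontier:
  B2←B0: walk · to B0
  B2←B1: walk B1 to B0
  B2←B4: walk B4→B2 to B0
  B5←B4: walk · to B4
  B5←B6: walk B6→B5 to B4
  B0 → ∅
  B1 → {B2}
  B2 → {B2}
  B3 → ∅
  B4 → {B2}
  B5 → {B5}
  B6 → {B5}

φ for d: defs {B0,B1}
  DF⁺ = {B2}

Answer: ["B2"]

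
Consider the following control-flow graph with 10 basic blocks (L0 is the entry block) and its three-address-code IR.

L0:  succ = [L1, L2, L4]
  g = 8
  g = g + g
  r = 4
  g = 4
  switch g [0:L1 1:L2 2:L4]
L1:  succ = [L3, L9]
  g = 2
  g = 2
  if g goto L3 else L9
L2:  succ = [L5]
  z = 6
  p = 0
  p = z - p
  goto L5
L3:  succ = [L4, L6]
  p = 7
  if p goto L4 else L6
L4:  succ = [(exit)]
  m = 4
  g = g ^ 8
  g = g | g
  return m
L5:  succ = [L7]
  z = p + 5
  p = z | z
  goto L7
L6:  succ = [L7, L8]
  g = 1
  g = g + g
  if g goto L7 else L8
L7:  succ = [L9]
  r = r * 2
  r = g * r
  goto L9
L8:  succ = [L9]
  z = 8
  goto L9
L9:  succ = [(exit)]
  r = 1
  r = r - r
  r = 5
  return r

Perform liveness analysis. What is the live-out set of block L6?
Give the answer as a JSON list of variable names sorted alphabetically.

Answer: ["g", "r"]

Derivation:
Block summaries:
  L0 def {g,r} use ∅
  L1 def {g} use ∅
  L2 def {p,z} use ∅
  L3 def {p} use ∅
  L4 def {g,m} use {g}
  L5 def {p,z} use {p}
  L6 def {g} use ∅
  L7 def {r} use {g,r}
  L8 def {z} use ∅
  L9 def {r} use ∅

Backward fixpoint:
  L0: in=∅ out={g,r}
  L1: in={r} out={g,r}
  L2: in={g,r} out={g,p,r}
  L3: in={g,r} out={g,r}
  L4: in={g} out=∅
  L5: in={g,p,r} out={g,r}
  L6: in={r} out={g,r}
  L7: in={g,r} out=∅
  L8: in=∅ out=∅
  L9: in=∅ out=∅

live-out(L6) = ["g", "r"]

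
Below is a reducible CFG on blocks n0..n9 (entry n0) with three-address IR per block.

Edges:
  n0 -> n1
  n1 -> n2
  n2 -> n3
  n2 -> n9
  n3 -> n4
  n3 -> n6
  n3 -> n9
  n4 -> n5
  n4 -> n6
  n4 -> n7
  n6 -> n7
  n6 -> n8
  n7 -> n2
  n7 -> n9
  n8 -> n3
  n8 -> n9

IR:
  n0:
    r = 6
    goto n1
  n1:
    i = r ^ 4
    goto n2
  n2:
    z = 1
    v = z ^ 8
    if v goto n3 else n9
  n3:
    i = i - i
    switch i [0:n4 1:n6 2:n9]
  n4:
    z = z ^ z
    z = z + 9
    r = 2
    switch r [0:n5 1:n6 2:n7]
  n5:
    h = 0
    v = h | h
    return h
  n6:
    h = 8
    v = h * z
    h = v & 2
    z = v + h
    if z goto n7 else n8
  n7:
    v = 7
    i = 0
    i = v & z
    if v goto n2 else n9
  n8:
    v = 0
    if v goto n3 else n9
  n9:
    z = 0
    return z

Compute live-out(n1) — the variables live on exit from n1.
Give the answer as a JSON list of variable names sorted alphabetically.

Block summaries:
  n0 def {r} use ∅
  n1 def {i} use {r}
  n2 def {v,z} use ∅
  n3 def {i} use {i}
  n4 def {r,z} use {z}
  n5 def {h,v} use ∅
  n6 def {h,v,z} use {z}
  n7 def {i,v} use {z}
  n8 def {v} use ∅
  n9 def {z} use ∅

Liveness:
  n0: in=∅ out={r}
  n1: in={r} out={i}
  n2: in={i} out={i,z}
  n3: in={i,z} out={i,z}
  n4: in={i,z} out={i,z}
  n5: in=∅ out=∅
  n6: in={i,z} out={i,z}
  n7: in={z} out={i}
  n8: in={i,z} out={i,z}
  n9: in=∅ out=∅

live-out(n1) = ["i"]

Answer: ["i"]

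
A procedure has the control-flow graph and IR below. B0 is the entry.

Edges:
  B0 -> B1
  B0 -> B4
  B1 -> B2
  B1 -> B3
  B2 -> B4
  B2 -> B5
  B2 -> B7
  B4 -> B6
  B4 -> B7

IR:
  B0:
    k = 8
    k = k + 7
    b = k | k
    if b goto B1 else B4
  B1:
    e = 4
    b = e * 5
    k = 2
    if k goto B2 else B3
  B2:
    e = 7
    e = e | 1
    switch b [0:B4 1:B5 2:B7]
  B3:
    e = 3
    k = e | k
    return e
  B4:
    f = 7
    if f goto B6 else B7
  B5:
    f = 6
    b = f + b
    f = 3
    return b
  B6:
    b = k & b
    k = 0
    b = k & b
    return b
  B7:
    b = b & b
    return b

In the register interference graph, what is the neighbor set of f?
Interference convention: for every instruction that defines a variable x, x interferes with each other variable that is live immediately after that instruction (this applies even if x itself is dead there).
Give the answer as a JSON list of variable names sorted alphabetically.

Answer: ["b", "k"]

Analysis:
Block summaries:
  B0: {b,k} / ∅
  B1: {b,e,k} / ∅
  B2: {e} / {b}
  B3: {e,k} / {k}
  B4: {f} / ∅
  B5: {b,f} / {b}
  B6: {b,k} / {b,k}
  B7: {b} / {b}

Live sets:
  B0 li=∅ lo={b,k}
  B1 li=∅ lo={b,k}
  B2 li={b,k} lo={b,k}
  B3 li={k} lo=∅
  B4 li={b,k} lo={b,k}
  B5 li={b} lo=∅
  B6 li={b,k} lo=∅
  B7 li={b} lo=∅

Interfere edges:
  b — {e,f,k}
  e — {b,k}
  f — {b,k}
  k — {b,e,f}

N(f) = ["b", "k"]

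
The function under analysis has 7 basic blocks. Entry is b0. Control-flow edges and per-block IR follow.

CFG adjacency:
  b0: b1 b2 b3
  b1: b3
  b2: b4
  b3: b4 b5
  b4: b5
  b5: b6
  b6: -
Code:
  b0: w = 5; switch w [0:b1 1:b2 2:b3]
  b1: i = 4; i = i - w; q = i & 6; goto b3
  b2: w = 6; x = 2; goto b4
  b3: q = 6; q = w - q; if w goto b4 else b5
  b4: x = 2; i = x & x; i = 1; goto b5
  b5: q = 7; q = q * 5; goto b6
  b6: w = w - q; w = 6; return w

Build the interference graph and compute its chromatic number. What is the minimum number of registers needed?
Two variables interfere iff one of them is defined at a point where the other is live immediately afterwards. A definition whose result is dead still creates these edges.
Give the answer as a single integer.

Answer: 2

Derivation:
Block summaries:
  b0: def={w} ue=∅
  b1: def={i,q} ue={w}
  b2: def={w,x} ue=∅
  b3: def={q} ue={w}
  b4: def={i,x} ue=∅
  b5: def={q} ue=∅
  b6: def={w} ue={q,w}

Live sets:
  live b0: ∅→{w}
  live b1: {w}→{w}
  live b2: ∅→{w}
  live b3: {w}→{w}
  live b4: {w}→{w}
  live b5: {w}→{q,w}
  live b6: {q,w}→∅

Interference:
  i: {w}
  q: {w}
  w: {i,q,x}
  x: {w}

Colouring:
  {i,w} pairwise interfere (2-clique) ⇒ χ ≥ 2
  2-colouring: c0={w}  c1={i,q,x}
  χ = 2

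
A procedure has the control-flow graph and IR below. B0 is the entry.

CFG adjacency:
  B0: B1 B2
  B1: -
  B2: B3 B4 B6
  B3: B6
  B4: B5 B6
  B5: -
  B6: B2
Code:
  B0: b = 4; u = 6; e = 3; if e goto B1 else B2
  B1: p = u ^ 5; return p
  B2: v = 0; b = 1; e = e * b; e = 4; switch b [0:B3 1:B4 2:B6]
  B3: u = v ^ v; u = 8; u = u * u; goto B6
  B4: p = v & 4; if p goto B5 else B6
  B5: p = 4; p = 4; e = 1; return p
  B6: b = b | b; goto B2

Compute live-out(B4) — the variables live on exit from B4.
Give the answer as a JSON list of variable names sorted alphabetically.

Block summaries:
  B0: {b,e,u} / ∅
  B1: {p} / {u}
  B2: {b,e,v} / {e}
  B3: {u} / {v}
  B4: {p} / {v}
  B5: {e,p} / ∅
  B6: {b} / {b}

Live sets:
  live B0: ∅→{e,u}
  live B1: {u}→∅
  live B2: {e}→{b,e,v}
  live B3: {b,e,v}→{b,e}
  live B4: {b,e,v}→{b,e}
  live B5: ∅→∅
  live B6: {b,e}→{e}

live-out(B4) = ["b", "e"]

Answer: ["b", "e"]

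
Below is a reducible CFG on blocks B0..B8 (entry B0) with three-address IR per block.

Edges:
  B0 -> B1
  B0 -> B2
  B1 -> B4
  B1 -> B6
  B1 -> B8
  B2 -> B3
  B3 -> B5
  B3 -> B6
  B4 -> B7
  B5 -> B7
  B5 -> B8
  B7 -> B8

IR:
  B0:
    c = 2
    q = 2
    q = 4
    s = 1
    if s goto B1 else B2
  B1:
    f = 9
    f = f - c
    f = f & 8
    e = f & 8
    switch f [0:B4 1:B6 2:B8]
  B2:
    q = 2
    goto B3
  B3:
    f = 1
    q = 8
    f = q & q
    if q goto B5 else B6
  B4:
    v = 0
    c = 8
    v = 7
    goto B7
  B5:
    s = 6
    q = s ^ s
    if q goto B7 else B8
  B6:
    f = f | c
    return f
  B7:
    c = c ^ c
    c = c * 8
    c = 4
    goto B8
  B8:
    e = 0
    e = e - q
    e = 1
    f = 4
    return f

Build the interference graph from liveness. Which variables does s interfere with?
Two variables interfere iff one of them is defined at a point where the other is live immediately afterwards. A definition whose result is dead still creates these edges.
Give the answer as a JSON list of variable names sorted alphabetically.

Per-block:
  B0 def {c,q,s} use ∅
  B1 def {e,f} use {c}
  B2 def {q} use ∅
  B3 def {f,q} use ∅
  B4 def {c,v} use ∅
  B5 def {q,s} use ∅
  B6 def {f} use {c,f}
  B7 def {c} use {c}
  B8 def {e,f} use {q}

Live sets:
  live B0: ∅→{c,q}
  live B1: {c,q}→{c,f,q}
  live B2: {c}→{c}
  live B3: {c}→{c,f}
  live B4: {q}→{c,q}
  live B5: {c}→{c,q}
  live B6: {c,f}→∅
  live B7: {c,q}→{q}
  live B8: {q}→∅

Interference:
  c — {e,f,q,s,v}
  e — {c,f,q}
  f — {c,e,q}
  q — {c,e,f,s,v}
  s — {c,q}
  v — {c,q}

N(s) = ["c", "q"]

Answer: ["c", "q"]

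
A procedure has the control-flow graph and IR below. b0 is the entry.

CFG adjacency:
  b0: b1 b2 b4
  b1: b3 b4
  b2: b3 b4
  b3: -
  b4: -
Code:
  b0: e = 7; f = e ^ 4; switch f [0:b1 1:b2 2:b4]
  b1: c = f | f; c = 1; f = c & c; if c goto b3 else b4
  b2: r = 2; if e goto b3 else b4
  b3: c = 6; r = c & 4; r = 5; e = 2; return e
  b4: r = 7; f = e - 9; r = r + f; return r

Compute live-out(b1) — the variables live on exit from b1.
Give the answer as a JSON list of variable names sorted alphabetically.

Answer: ["e"]

Analysis:
def/use:
  b0: def={e,f} ue=∅
  b1: def={c,f} ue={f}
  b2: def={r} ue={e}
  b3: def={c,e,r} ue=∅
  b4: def={f,r} ue={e}

Liveness:
  b0: in=∅ out={e,f}
  b1: in={e,f} out={e}
  b2: in={e} out={e}
  b3: in=∅ out=∅
  b4: in={e} out=∅

live-out(b1) = ["e"]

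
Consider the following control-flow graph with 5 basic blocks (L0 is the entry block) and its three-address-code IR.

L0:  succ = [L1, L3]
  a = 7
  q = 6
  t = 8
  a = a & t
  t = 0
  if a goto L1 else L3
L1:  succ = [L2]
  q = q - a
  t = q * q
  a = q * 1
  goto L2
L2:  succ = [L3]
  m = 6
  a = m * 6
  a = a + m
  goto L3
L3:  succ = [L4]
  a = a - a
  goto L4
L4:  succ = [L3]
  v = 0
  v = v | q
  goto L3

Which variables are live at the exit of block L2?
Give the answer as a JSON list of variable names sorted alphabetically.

Answer: ["a", "q"]

Derivation:
Per-block:
  L0 def {a,q,t} use ∅
  L1 def {a,q,t} use {a,q}
  L2 def {a,m} use ∅
  L3 def {a} use {a}
  L4 def {v} use {q}

Live sets:
  L0 li=∅ lo={a,q}
  L1 li={a,q} lo={q}
  L2 li={q} lo={a,q}
  L3 li={a,q} lo={a,q}
  L4 li={a,q} lo={a,q}

live-out(L2) = ["a", "q"]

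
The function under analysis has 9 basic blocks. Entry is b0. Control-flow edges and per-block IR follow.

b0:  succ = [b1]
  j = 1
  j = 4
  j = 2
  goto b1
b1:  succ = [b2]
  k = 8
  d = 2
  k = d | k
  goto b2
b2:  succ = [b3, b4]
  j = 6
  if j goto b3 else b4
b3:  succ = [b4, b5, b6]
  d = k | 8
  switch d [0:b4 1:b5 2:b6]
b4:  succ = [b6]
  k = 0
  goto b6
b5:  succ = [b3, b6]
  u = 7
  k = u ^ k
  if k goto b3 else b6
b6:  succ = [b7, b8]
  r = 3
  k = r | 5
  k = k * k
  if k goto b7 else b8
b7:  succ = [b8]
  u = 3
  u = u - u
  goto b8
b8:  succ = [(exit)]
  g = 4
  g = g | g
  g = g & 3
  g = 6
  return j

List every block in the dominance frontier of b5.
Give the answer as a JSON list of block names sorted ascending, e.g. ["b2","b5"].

idom tree: b1←b0 b2←b1 b3←b2 b4←b2 b5←b3 b6←b2 b7←b6 b8←b6
Join-block Dom:
  b3: preds {b2,b5}: {b0,b1,b2} ∩ {b0,b1,b2,b3,b5} = {b0,b1,b2}; idom=b2
  b4: preds {b2,b3}: {b0,b1,b2} ∩ {b0,b1,b2,b3} = {b0,b1,b2}; idom=b2
  b6: preds {b3,b4,b5}: {b0,b1,b2,b3} ∩ {b0,b1,b2,b4} ∩ {b0,b1,b2,b3,b5} = {b0,b1,b2}; idom=b2
  b8: preds {b6,b7}: {b0,b1,b2,b6} ∩ {b0,b1,b2,b6,b7} = {b0,b1,b2,b6}; idom=b6

DF derivation:
  b3←b2: walk · to b2
  b3←b5: walk b5→b3 to b2
  b4←b2: walk · to b2
  b4←b3: walk b3 to b2
  b6←b3: walk b3 to b2
  b6←b4: walk b4 to b2
  b6←b5: walk b5→b3 to b2
  b8←b6: walk · to b6
  b8←b7: walk b7 to b6
  b0: DF=∅
  b1: DF=∅
  b2: DF=∅
  b3: DF={b3,b4,b6}
  b4: DF={b6}
  b5: DF={b3,b6}
  b6: DF=∅
  b7: DF={b8}
  b8: DF=∅

DF(b5) = ["b3", "b6"]

Answer: ["b3", "b6"]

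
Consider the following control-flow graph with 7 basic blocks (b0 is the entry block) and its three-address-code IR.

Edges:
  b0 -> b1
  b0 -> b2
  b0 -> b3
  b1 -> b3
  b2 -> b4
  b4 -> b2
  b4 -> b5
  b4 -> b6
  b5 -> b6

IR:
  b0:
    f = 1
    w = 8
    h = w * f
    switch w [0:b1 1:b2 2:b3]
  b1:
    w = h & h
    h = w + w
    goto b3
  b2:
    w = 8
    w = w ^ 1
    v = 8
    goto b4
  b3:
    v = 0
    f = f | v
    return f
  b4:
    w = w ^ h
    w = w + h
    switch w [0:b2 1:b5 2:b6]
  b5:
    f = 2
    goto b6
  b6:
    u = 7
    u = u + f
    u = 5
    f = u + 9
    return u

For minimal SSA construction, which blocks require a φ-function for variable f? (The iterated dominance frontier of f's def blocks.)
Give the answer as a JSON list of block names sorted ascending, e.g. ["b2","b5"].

Answer: ["b6"]

Working:
idom tree: b1←b0 b2←b0 b3←b0 b4←b2 b5←b4 b6←b4
Dom at joins:
  b2: preds {b0,b4}: {b0} ∩ {b0,b2,b4} = {b0}; idom=b0
  b3: preds {b0,b1}: {b0} ∩ {b0,b1} = {b0}; idom=b0
  b6: preds {b4,b5}: {b0,b2,b4} ∩ {b0,b2,b4,b5} = {b0,b2,b4}; idom=b4

DF derivation:
  b2←b0: walk · to b0
  b2←b4: walk b4→b2 to b0
  b3←b0: walk · to b0
  b3←b1: walk b1 to b0
  b6←b4: walk · to b4
  b6←b5: walk b5 to b4
  DF(b0)=∅
  DF(b1)={b3}
  DF(b2)={b2}
  DF(b3)=∅
  DF(b4)={b2}
  DF(b5)={b6}
  DF(b6)=∅

φ for f: defs {b0,b3,b5,b6}
  DF⁺ = {b6}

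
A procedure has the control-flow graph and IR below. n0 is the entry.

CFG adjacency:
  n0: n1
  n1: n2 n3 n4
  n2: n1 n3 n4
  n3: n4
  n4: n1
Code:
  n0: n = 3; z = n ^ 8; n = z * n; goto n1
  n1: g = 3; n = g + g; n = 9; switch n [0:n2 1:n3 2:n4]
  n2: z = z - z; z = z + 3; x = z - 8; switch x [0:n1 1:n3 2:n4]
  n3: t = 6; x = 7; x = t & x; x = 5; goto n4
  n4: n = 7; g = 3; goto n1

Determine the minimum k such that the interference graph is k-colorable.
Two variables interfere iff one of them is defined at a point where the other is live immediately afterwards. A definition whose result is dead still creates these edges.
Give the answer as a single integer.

Answer: 3

Analysis:
def/use:
  n0: {n,z} / ∅
  n1: {g,n} / ∅
  n2: {x,z} / {z}
  n3: {t,x} / ∅
  n4: {g,n} / ∅

Backward fixpoint:
  n0: in=∅ out={z}
  n1: in={z} out={z}
  n2: in={z} out={z}
  n3: in={z} out={z}
  n4: in={z} out={z}

Conflict graph:
  g — {z}
  n — {z}
  t — {x,z}
  x — {t,z}
  z — {g,n,t,x}

Colouring:
  {t,x,z} pairwise interfere (3-clique) ⇒ χ ≥ 3
  3-colouring: r0={z}  r1={g,n,t}  r2={x}
  χ = 3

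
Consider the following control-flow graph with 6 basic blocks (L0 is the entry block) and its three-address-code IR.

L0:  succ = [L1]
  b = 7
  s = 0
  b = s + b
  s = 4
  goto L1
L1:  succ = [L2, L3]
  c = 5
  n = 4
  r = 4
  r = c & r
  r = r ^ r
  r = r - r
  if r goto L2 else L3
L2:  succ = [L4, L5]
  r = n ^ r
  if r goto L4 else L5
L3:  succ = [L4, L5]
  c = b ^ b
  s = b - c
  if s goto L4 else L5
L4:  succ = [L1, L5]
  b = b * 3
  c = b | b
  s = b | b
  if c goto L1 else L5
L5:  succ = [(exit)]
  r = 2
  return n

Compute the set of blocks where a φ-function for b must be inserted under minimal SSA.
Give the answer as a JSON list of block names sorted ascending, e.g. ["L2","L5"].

idom tree: L1←L0 L2←L1 L3←L1 L4←L1 L5←L1
Dom at joins:
  L1: preds {L0,L4}: {L0} ∩ {L0,L1,L4} = {L0}; idom=L0
  L4: preds {L2,L3}: {L0,L1,L2} ∩ {L0,L1,L3} = {L0,L1}; idom=L1
  L5: preds {L2,L3,L4}: {L0,L1,L2} ∩ {L0,L1,L3} ∩ {L0,L1,L4} = {L0,L1}; idom=L1

Frontier:
  L1←L0: walk · to L0
  L1←L4: walk L4→L1 to L0
  L4←L2: walk L2 to L1
  L4←L3: walk L3 to L1
  L5←L2: walk L2 to L1
  L5←L3: walk L3 to L1
  L5←L4: walk L4 to L1
  DF(L0)=∅
  DF(L1)={L1}
  DF(L2)={L4,L5}
  DF(L3)={L4,L5}
  DF(L4)={L1,L5}
  DF(L5)=∅

φ for b: defs {L0,L4}
  DF⁺ = {L1,L5}

Answer: ["L1", "L5"]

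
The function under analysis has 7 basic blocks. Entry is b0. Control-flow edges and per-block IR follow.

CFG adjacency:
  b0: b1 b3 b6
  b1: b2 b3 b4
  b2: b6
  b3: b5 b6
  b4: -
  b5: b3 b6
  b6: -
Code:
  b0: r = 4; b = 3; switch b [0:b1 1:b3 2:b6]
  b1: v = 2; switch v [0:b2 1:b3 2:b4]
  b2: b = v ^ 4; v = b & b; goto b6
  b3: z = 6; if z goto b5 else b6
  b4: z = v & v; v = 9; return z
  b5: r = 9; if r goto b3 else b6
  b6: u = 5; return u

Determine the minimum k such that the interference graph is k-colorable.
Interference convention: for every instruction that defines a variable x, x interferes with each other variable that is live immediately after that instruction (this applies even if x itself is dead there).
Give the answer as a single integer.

Answer: 2

Working:
Block summaries:
  b0: def={b,r} ue=∅
  b1: def={v} ue=∅
  b2: def={b,v} ue={v}
  b3: def={z} ue=∅
  b4: def={v,z} ue={v}
  b5: def={r} ue=∅
  b6: def={u} ue=∅

Backward fixpoint:
  live b0: ∅→∅
  live b1: ∅→{v}
  live b2: {v}→∅
  live b3: ∅→∅
  live b4: {v}→∅
  live b5: ∅→∅
  live b6: ∅→∅

Interfere edges:
  b: ∅
  r: ∅
  u: ∅
  v: {z}
  z: {v}

Chromatic number:
  {v,z} pairwise interfere (2-clique) ⇒ χ ≥ 2
  2-colouring: c0={b,r,u,v}  c1={z}
  χ = 2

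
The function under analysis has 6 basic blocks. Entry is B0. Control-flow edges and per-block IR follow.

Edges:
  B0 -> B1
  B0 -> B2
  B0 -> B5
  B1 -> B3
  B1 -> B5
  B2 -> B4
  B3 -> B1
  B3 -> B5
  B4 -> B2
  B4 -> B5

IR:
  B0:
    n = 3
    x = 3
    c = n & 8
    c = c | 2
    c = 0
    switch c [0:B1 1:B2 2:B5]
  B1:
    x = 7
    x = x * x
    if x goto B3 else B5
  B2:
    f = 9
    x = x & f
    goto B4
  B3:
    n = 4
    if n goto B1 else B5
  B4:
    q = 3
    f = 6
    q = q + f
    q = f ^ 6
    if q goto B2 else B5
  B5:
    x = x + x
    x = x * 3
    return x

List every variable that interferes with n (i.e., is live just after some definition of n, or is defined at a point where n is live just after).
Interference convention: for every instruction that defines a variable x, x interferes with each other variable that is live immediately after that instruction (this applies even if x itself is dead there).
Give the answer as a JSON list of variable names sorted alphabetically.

Block summaries:
  B0 def {c,n,x} use ∅
  B1 def {x} use ∅
  B2 def {f,x} use {x}
  B3 def {n} use ∅
  B4 def {f,q} use ∅
  B5 def {x} use {x}

Backward fixpoint:
  B0 li=∅ lo={x}
  B1 li=∅ lo={x}
  B2 li={x} lo={x}
  B3 li={x} lo={x}
  B4 li={x} lo={x}
  B5 li={x} lo=∅

Interference:
  c: {x}
  f: {q,x}
  n: {x}
  q: {f,x}
  x: {c,f,n,q}

N(n) = ["x"]

Answer: ["x"]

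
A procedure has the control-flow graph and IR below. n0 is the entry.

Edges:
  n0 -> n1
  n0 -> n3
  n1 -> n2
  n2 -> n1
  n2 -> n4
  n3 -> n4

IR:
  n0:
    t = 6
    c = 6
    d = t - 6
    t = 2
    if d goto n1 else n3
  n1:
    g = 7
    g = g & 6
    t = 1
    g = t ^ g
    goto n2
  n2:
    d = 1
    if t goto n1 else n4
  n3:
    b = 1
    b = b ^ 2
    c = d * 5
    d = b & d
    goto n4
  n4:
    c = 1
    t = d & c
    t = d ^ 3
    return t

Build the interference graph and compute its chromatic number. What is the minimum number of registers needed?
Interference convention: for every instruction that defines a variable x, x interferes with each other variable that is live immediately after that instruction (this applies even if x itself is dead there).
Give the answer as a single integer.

def/use:
  n0: def={c,d,t} ue=∅
  n1: def={g,t} ue=∅
  n2: def={d} ue={t}
  n3: def={b,c,d} ue={d}
  n4: def={c,t} ue={d}

Liveness:
  n0 li=∅ lo={d}
  n1 li=∅ lo={t}
  n2 li={t} lo={d}
  n3 li={d} lo={d}
  n4 li={d} lo=∅

Interference:
  b — {c,d}
  c — {b,d,t}
  d — {b,c,t}
  g — {t}
  t — {c,d,g}

Colouring:
  {b,c,d} pairwise interfere (3-clique) ⇒ χ ≥ 3
  assign b→c2 c→c0 d→c1 g→c0 t→c2 — no edge inside a register ⇒ χ ≤ 3
  χ = 3

Answer: 3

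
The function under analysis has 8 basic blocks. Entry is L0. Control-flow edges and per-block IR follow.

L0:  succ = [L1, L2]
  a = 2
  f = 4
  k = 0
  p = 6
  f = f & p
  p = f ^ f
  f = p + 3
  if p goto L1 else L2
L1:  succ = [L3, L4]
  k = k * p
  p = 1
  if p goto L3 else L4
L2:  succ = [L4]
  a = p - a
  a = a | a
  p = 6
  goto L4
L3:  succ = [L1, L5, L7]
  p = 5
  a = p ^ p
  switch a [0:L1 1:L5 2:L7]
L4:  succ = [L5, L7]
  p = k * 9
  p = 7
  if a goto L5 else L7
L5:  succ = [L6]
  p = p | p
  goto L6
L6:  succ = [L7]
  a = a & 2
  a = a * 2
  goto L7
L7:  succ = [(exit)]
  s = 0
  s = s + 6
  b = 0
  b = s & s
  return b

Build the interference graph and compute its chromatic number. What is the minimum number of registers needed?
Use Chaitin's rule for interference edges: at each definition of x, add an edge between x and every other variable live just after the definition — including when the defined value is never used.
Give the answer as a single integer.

Answer: 4

Analysis:
Block summaries:
  L0 def {a,f,k,p} use ∅
  L1 def {k,p} use {k,p}
  L2 def {a,p} use {a,p}
  L3 def {a,p} use ∅
  L4 def {p} use {a,k}
  L5 def {p} use {p}
  L6 def {a} use {a}
  L7 def {b,s} use ∅

Liveness:
  L0: in=∅ out={a,k,p}
  L1: in={a,k,p} out={a,k}
  L2: in={a,k,p} out={a,k}
  L3: in={k} out={a,k,p}
  L4: in={a,k} out={a,p}
  L5: in={a,p} out={a}
  L6: in={a} out=∅
  L7: in=∅ out=∅

Interfere edges:
  a: {f,k,p}
  b: {s}
  f: {a,k,p}
  k: {a,f,p}
  p: {a,f,k}
  s: {b}

Chromatic number:
  {a,f,k,p} pairwise interfere (4-clique) ⇒ χ ≥ 4
  assign a→c0 b→c0 f→c1 k→c2 p→c3 s→c1 — no edge inside a register ⇒ χ ≤ 4
  χ = 4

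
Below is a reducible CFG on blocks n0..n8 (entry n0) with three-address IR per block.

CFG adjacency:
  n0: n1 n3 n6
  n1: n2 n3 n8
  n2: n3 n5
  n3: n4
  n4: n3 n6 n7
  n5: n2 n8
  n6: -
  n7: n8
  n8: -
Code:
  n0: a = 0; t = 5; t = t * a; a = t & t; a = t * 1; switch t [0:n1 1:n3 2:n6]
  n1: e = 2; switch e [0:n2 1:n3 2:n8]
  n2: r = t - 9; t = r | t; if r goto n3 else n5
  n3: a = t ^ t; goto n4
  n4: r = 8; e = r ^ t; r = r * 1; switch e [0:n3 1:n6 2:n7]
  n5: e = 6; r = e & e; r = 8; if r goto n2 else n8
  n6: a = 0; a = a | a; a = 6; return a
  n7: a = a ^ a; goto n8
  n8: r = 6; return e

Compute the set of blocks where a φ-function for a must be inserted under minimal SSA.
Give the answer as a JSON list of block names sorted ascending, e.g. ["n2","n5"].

idom tree: n1←n0 n2←n1 n3←n0 n4←n3 n5←n2 n6←n0 n7←n4 n8←n0
Dom∩ at merges:
  n2: preds {n1,n5}: {n0,n1} ∩ {n0,n1,n2,n5} = {n0,n1}; idom=n1
  n3: preds {n0,n1,n2,n4}: {n0} ∩ {n0,n1} ∩ {n0,n1,n2} ∩ {n0,n3,n4} = {n0}; idom=n0
  n6: preds {n0,n4}: {n0} ∩ {n0,n3,n4} = {n0}; idom=n0
  n8: preds {n1,n5,n7}: {n0,n1} ∩ {n0,n1,n2,n5} ∩ {n0,n3,n4,n7} = {n0}; idom=n0

DF derivation:
  join n2 pred n1: · stop@n1
  join n2 pred n5: n5→n2 stop@n1
  join n3 pred n0: · stop@n0
  join n3 pred n1: n1 stop@n0
  join n3 pred n2: n2→n1 stop@n0
  join n3 pred n4: n4→n3 stop@n0
  join n6 pred n0: · stop@n0
  join n6 pred n4: n4→n3 stop@n0
  join n8 pred n1: n1 stop@n0
  join n8 pred n5: n5→n2→n1 stop@n0
  join n8 pred n7: n7→n4→n3 stop@n0
  DF(n0)=∅
  DF(n1)={n3,n8}
  DF(n2)={n2,n3,n8}
  DF(n3)={n3,n6,n8}
  DF(n4)={n3,n6,n8}
  DF(n5)={n2,n8}
  DF(n6)=∅
  DF(n7)={n8}
  DF(n8)=∅

φ for a: defs {n0,n3,n6,n7}
  DF⁺ = {n3,n6,n8}

Answer: ["n3", "n6", "n8"]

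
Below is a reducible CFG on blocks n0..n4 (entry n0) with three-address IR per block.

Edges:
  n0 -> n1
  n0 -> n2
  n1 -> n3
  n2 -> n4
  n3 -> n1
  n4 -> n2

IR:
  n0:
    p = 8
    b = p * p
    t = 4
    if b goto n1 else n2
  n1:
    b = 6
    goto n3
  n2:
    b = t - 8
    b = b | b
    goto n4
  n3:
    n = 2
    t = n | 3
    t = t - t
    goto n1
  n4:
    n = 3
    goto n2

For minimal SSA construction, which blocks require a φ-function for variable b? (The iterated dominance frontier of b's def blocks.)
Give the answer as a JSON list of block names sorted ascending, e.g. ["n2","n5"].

Answer: ["n1", "n2"]

Analysis:
idom tree: n1←n0 n2←n0 n3←n1 n4←n2
Dom∩ at merges:
  n1: preds {n0,n3}: {n0} ∩ {n0,n1,n3} = {n0}; idom=n0
  n2: preds {n0,n4}: {n0} ∩ {n0,n2,n4} = {n0}; idom=n0

Frontier:
  join n1 pred n0: · stop@n0
  join n1 pred n3: n3→n1 stop@n0
  join n2 pred n0: · stop@n0
  join n2 pred n4: n4→n2 stop@n0
  n0: DF=∅
  n1: DF={n1}
  n2: DF={n2}
  n3: DF={n1}
  n4: DF={n2}

φ for b: defs {n0,n1,n2}
  DF⁺ = {n1,n2}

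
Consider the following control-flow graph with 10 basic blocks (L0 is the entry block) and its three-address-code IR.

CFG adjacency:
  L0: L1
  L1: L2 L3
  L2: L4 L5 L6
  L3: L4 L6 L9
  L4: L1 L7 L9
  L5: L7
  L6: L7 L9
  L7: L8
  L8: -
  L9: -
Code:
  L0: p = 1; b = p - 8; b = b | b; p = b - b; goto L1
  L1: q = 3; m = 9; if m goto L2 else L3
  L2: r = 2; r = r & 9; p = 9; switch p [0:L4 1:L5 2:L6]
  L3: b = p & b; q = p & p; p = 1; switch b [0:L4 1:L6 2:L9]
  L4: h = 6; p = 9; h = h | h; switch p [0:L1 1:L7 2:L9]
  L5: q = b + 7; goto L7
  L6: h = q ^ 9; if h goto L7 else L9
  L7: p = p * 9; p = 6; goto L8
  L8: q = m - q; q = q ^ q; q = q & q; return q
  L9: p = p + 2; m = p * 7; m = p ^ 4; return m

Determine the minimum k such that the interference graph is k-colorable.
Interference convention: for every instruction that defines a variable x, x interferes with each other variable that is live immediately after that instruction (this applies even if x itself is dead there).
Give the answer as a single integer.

Answer: 5

Analysis:
def/use:
  L0: def={b,p} ue=∅
  L1: def={m,q} ue=∅
  L2: def={p,r} ue=∅
  L3: def={b,p,q} ue={b,p}
  L4: def={h,p} ue=∅
  L5: def={q} ue={b}
  L6: def={h} ue={q}
  L7: def={p} ue={p}
  L8: def={q} ue={m,q}
  L9: def={m,p} ue={p}

Backward fixpoint:
  L0 li=∅ lo={b,p}
  L1 li={b,p} lo={b,m,p,q}
  L2 li={b,m,q} lo={b,m,p,q}
  L3 li={b,m,p} lo={b,m,p,q}
  L4 li={b,m,q} lo={b,m,p,q}
  L5 li={b,m,p} lo={m,p,q}
  L6 li={m,p,q} lo={m,p,q}
  L7 li={m,p,q} lo={m,q}
  L8 li={m,q} lo=∅
  L9 li={p} lo=∅

Interfere edges:
  b: {h,m,p,q,r}
  h: {b,m,p,q}
  m: {b,h,p,q,r}
  p: {b,h,m,q}
  q: {b,h,m,p,r}
  r: {b,m,q}

Colouring:
  {b,h,m,p,q} pairwise interfere (5-clique) ⇒ χ ≥ 5
  assign b→r0 h→r3 m→r1 p→r4 q→r2 r→r3 — no edge inside a register ⇒ χ ≤ 5
  χ = 5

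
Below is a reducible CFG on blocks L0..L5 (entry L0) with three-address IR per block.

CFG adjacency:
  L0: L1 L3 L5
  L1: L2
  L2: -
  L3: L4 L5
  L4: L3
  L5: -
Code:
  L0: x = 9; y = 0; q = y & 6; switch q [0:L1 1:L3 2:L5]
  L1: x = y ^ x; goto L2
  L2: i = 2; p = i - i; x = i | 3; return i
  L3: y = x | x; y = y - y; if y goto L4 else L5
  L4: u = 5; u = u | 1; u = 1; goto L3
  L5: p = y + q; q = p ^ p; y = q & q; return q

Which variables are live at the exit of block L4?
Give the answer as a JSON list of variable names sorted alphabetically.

def/use:
  L0: def={q,x,y} ue=∅
  L1: def={x} ue={x,y}
  L2: def={i,p,x} ue=∅
  L3: def={y} ue={x}
  L4: def={u} ue=∅
  L5: def={p,q,y} ue={q,y}

Backward fixpoint:
  L0: in=∅ out={q,x,y}
  L1: in={x,y} out=∅
  L2: in=∅ out=∅
  L3: in={q,x} out={q,x,y}
  L4: in={q,x} out={q,x}
  L5: in={q,y} out=∅

live-out(L4) = ["q", "x"]

Answer: ["q", "x"]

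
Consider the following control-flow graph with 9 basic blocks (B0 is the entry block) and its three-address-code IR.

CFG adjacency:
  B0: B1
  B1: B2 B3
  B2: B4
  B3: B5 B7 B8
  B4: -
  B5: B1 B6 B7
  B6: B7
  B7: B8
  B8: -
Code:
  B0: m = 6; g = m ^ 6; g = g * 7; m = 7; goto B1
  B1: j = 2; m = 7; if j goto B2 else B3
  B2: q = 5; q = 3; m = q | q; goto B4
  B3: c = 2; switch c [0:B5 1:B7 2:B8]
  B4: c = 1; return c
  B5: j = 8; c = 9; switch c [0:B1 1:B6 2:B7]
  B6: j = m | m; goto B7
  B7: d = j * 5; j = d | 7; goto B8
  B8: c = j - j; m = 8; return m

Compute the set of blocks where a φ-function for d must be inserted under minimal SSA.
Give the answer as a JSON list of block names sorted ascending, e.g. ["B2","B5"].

idom tree: B1←B0 B2←B1 B3←B1 B4←B2 B5←B3 B6←B5 B7←B3 B8←B3
Join-block Dom:
  B1: preds {B0,B5}: {B0} ∩ {B0,B1,B3,B5} = {B0}; idom=B0
  B7: preds {B3,B5,B6}: {B0,B1,B3} ∩ {B0,B1,B3,B5} ∩ {B0,B1,B3,B5,B6} = {B0,B1,B3}; idom=B3
  B8: preds {B3,B7}: {B0,B1,B3} ∩ {B0,B1,B3,B7} = {B0,B1,B3}; idom=B3

Frontier:
  join B1 pred B0: · stop@B0
  join B1 pred B5: B5→B3→B1 stop@B0
  join B7 pred B3: · stop@B3
  join B7 pred B5: B5 stop@B3
  join B7 pred B6: B6→B5 stop@B3
  join B8 pred B3: · stop@B3
  join B8 pred B7: B7 stop@B3
  B0: DF=∅
  B1: DF={B1}
  B2: DF=∅
  B3: DF={B1}
  B4: DF=∅
  B5: DF={B1,B7}
  B6: DF={B7}
  B7: DF={B8}
  B8: DF=∅

φ for d: defs {B7}
  DF⁺ = {B8}

Answer: ["B8"]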